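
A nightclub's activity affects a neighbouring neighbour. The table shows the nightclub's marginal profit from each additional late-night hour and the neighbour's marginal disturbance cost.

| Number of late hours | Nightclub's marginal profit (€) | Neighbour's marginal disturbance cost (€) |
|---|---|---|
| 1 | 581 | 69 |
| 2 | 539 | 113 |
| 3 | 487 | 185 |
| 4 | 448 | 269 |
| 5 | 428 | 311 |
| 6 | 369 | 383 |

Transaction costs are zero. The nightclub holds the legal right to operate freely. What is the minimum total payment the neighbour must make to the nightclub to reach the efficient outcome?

Left alone the nightclub would choose level 6 (marginal profit stays positive).
Efficient level: k* = 5 (marginal profit ≥ marginal disturbance cost through 5).
The neighbour must at least cover the nightclub's forgone profit from cutting 6→5: 369 = 369.

€369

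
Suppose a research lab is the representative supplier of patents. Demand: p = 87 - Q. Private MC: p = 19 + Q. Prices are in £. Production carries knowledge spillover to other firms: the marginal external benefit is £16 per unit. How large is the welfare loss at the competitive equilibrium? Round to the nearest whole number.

DWL = £64

Market equilibrium (private): 19 + Q = 87 - Q → Q_m = 34.0000.
Social marginal cost = private MC − MEB = 3 + Q.
Set SMC = demand: 3 + Q = 87 - Q → Q* = 42.0000.
The welfare-loss triangle has base |Q_m − Q*| and height MEB(Q_m) (the vertical gap between SMC and demand is zero at Q* and MEB at Q_m).
DWL = ½ × 8.0000 × 16.0000 = 64.0000.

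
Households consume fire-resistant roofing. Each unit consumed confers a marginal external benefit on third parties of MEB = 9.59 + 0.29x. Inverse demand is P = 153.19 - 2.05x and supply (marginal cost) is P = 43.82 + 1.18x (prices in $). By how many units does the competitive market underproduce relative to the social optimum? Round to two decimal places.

6.60 units

Market equilibrium (private): 43.82 + 1.18x = 153.19 - 2.05x → x_m = 33.8607.
Social marginal benefit = demand + MEB = 162.78 - 1.76x.
Set SMB = MC: 162.78 - 1.76x = 43.82 + 1.18x → x* = 40.4626.
Gap = |33.8607 − 40.4626| = 6.6019.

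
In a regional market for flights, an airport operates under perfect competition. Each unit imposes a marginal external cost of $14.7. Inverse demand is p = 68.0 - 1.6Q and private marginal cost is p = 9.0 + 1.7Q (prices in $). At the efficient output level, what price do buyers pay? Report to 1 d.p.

Social marginal cost = private MC + MEC = 23.7 + 1.7Q.
Set SMC = demand: 23.7 + 1.7Q = 68.0 - 1.6Q → Q* = 13.4242.
Consumer price on the demand curve at Q*: 68.0 − 1.6×13.4242 = 46.5213.

P = $46.5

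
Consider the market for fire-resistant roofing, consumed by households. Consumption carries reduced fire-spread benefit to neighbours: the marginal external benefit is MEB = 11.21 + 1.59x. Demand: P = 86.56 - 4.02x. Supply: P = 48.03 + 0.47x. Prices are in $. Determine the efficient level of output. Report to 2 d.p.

Social marginal benefit = demand + MEB = 97.77 - 2.43x.
Set SMB = MC: 97.77 - 2.43x = 48.03 + 0.47x → x* = 17.1517.

x* = 17.15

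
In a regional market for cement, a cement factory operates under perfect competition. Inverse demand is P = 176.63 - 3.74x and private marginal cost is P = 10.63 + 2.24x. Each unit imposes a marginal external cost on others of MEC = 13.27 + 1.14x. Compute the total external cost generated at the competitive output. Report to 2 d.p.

807.59

Market equilibrium (private): 10.63 + 2.24x = 176.63 - 3.74x → x_m = 27.7592.
Total external cost = ∫₀^{x_m} (13.27 + 1.14x) dx = 13.27×27.7592 + ½×1.14×27.7592² = 807.5913.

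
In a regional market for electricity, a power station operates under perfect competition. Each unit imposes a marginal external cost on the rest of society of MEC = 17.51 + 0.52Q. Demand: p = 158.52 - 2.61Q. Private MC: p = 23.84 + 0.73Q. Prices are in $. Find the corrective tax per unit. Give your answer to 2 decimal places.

Social marginal cost = private MC + MEC = 41.35 + 1.25Q.
Set SMC = demand: 41.35 + 1.25Q = 158.52 - 2.61Q → Q* = 30.3549.
The Pigouvian tax equals MEC at Q*: 17.51 + 0.52×30.3549 = 33.2945.

tax = $33.29 per unit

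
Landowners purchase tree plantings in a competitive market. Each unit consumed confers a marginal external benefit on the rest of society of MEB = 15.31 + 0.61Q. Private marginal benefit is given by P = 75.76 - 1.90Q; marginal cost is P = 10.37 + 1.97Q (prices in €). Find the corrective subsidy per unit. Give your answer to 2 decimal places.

subsidy = €30.41 per unit

Social marginal benefit = demand + MEB = 91.07 - 1.29Q.
Set SMB = MC: 91.07 - 1.29Q = 10.37 + 1.97Q → Q* = 24.7546.
The Pigouvian subsidy equals MEB at Q*: 15.31 + 0.61×24.7546 = 30.4103.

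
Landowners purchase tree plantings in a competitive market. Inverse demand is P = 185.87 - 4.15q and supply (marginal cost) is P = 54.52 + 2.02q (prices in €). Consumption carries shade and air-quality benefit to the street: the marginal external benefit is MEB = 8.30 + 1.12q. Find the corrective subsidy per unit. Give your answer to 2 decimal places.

subsidy = €39.27 per unit

Social marginal benefit = demand + MEB = 194.17 - 3.03q.
Set SMB = MC: 194.17 - 3.03q = 54.52 + 2.02q → q* = 27.6535.
The Pigouvian subsidy equals MEB at q*: 8.30 + 1.12×27.6535 = 39.2719.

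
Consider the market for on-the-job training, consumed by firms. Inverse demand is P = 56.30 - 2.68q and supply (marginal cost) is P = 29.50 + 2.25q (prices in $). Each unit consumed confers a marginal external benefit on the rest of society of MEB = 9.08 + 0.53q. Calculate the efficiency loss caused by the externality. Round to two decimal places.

Market equilibrium (private): 29.50 + 2.25q = 56.30 - 2.68q → q_m = 5.4361.
Social marginal benefit = demand + MEB = 65.38 - 2.15q.
Set SMB = MC: 65.38 - 2.15q = 29.50 + 2.25q → q* = 8.1545.
The welfare-loss triangle has base |q_m − q*| and height MEB(q_m) (the vertical gap between SMB and MC is zero at q* and MEB at q_m).
DWL = ½ × 2.7184 × 11.9611 = 16.2575.

DWL = $16.26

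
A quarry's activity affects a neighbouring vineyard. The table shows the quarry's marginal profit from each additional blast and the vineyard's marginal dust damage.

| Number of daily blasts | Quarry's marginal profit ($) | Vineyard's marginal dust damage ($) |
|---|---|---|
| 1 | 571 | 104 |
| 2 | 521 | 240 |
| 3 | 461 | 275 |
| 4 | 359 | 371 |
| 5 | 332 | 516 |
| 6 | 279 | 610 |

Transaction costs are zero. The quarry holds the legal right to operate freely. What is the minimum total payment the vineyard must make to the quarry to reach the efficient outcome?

$970

Left alone the quarry would choose level 6 (marginal profit stays positive).
Efficient level: k* = 3 (marginal profit ≥ marginal dust damage through 3).
The vineyard must at least cover the quarry's forgone profit from cutting 6→3: 359 + 332 + 279 = 970.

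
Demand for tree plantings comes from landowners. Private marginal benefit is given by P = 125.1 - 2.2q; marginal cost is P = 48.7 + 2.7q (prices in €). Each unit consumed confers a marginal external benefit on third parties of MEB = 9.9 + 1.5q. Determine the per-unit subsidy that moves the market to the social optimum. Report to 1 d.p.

subsidy = €48.0 per unit

Social marginal benefit = demand + MEB = 135.0 - 0.7q.
Set SMB = MC: 135.0 - 0.7q = 48.7 + 2.7q → q* = 25.3824.
The Pigouvian subsidy equals MEB at q*: 9.9 + 1.5×25.3824 = 47.9736.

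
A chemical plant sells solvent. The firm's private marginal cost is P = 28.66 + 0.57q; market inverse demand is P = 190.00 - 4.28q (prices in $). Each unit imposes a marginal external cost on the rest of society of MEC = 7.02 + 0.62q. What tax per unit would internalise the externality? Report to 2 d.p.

tax = $24.51 per unit

Social marginal cost = private MC + MEC = 35.68 + 1.19q.
Set SMC = demand: 35.68 + 1.19q = 190.00 - 4.28q → q* = 28.2121.
The Pigouvian tax equals MEC at q*: 7.02 + 0.62×28.2121 = 24.5115.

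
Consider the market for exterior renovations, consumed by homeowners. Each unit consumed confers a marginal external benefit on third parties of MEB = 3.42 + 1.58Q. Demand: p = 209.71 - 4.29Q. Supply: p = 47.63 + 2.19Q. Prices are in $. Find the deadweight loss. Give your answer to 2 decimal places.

DWL = $188.14

Market equilibrium (private): 47.63 + 2.19Q = 209.71 - 4.29Q → Q_m = 25.0123.
Social marginal benefit = demand + MEB = 213.13 - 2.71Q.
Set SMB = MC: 213.13 - 2.71Q = 47.63 + 2.19Q → Q* = 33.7755.
The welfare-loss triangle has base |Q_m − Q*| and height MEB(Q_m) (the vertical gap between SMB and MC is zero at Q* and MEB at Q_m).
DWL = ½ × 8.7632 × 42.9395 = 188.1437.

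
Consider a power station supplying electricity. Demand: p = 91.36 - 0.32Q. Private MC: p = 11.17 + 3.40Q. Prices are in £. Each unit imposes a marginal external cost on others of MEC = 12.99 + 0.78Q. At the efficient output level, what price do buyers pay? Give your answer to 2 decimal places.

P = £86.58

Social marginal cost = private MC + MEC = 24.16 + 4.18Q.
Set SMC = demand: 24.16 + 4.18Q = 91.36 - 0.32Q → Q* = 14.9333.
Consumer price on the demand curve at Q*: 91.36 − 0.32×14.9333 = 86.5813.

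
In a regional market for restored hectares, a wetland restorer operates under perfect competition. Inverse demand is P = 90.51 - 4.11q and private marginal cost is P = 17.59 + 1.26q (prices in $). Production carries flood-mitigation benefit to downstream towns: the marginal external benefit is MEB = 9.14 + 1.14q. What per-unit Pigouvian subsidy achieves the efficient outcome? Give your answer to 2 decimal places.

Social marginal cost = private MC − MEB = 8.45 + 0.12q.
Set SMC = demand: 8.45 + 0.12q = 90.51 - 4.11q → q* = 19.3995.
The Pigouvian subsidy equals MEB at q*: 9.14 + 1.14×19.3995 = 31.2554.

subsidy = $31.26 per unit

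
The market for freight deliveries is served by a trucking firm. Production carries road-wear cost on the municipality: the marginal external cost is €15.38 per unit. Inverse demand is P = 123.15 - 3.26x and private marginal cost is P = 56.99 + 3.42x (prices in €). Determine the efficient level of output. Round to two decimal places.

x* = 7.60

Social marginal cost = private MC + MEC = 72.37 + 3.42x.
Set SMC = demand: 72.37 + 3.42x = 123.15 - 3.26x → x* = 7.6018.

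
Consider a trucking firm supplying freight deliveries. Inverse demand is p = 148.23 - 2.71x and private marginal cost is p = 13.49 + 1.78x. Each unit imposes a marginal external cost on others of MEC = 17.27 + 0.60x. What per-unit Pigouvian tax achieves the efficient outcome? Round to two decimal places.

Social marginal cost = private MC + MEC = 30.76 + 2.38x.
Set SMC = demand: 30.76 + 2.38x = 148.23 - 2.71x → x* = 23.0786.
The Pigouvian tax equals MEC at x*: 17.27 + 0.60×23.0786 = 31.1172.

tax = 31.12 per unit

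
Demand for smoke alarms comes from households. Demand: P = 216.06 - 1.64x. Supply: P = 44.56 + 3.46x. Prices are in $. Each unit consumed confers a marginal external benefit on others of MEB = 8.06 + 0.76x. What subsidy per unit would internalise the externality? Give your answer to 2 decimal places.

subsidy = $39.50 per unit

Social marginal benefit = demand + MEB = 224.12 - 0.88x.
Set SMB = MC: 224.12 - 0.88x = 44.56 + 3.46x → x* = 41.3733.
The Pigouvian subsidy equals MEB at x*: 8.06 + 0.76×41.3733 = 39.5037.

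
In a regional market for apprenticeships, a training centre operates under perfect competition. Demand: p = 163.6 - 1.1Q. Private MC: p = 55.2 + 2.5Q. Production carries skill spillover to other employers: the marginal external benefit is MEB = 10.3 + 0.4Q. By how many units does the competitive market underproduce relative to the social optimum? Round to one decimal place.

Market equilibrium (private): 55.2 + 2.5Q = 163.6 - 1.1Q → Q_m = 30.1111.
Social marginal cost = private MC − MEB = 44.9 + 2.1Q.
Set SMC = demand: 44.9 + 2.1Q = 163.6 - 1.1Q → Q* = 37.0938.
Gap = |30.1111 − 37.0938| = 6.9827.

7.0 units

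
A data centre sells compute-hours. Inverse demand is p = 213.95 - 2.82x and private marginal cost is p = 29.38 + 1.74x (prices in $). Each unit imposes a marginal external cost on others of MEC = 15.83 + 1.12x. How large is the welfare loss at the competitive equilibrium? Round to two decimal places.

DWL = $329.31

Market equilibrium (private): 29.38 + 1.74x = 213.95 - 2.82x → x_m = 40.4759.
Social marginal cost = private MC + MEC = 45.21 + 2.86x.
Set SMC = demand: 45.21 + 2.86x = 213.95 - 2.82x → x* = 29.7077.
Between x* and x_m the wedge SMC − demand runs linearly from 0 to MEC(x_m), so the loss is a triangle.
DWL = ½ × 10.7682 × 61.1630 = 329.3077.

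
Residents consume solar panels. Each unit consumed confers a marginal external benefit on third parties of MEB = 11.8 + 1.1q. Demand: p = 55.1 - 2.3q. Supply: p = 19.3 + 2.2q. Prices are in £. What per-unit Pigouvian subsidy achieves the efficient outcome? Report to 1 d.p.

subsidy = £27.2 per unit

Social marginal benefit = demand + MEB = 66.9 - 1.2q.
Set SMB = MC: 66.9 - 1.2q = 19.3 + 2.2q → q* = 14.0000.
The Pigouvian subsidy equals MEB at q*: 11.8 + 1.1×14.0000 = 27.2000.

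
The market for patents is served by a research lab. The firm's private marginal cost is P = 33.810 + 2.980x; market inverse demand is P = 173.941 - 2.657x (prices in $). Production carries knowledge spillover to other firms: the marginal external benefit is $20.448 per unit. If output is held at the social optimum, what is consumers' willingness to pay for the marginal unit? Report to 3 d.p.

P = $98.252

Social marginal cost = private MC − MEB = 13.362 + 2.980x.
Set SMC = demand: 13.362 + 2.980x = 173.941 - 2.657x → x* = 28.4866.
Consumer price on the demand curve at x*: 173.941 − 2.657×28.4866 = 98.2521.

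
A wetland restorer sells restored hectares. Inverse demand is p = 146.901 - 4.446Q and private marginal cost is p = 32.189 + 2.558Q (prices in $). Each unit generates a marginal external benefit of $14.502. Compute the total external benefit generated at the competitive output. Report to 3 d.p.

Market equilibrium (private): 32.189 + 2.558Q = 146.901 - 4.446Q → Q_m = 16.3781.
Total external benefit = MEB × Q_m = 14.502 × 16.3781 = 237.5152.

$237.515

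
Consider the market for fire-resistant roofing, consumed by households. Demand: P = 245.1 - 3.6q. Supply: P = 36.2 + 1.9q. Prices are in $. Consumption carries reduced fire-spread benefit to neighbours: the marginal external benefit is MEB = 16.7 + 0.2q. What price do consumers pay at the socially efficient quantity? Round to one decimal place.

P = $91.9

Social marginal benefit = demand + MEB = 261.8 - 3.4q.
Set SMB = MC: 261.8 - 3.4q = 36.2 + 1.9q → q* = 42.5660.
Consumer price on the demand curve at q*: 245.1 − 3.6×42.5660 = 91.8624.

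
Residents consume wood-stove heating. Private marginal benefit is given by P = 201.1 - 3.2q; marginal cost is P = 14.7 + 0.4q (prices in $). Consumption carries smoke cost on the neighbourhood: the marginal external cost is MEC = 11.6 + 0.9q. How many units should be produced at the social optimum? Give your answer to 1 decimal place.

q* = 38.8

Social marginal benefit = demand − MEC = 189.5 - 4.1q.
Set SMB = MC: 189.5 - 4.1q = 14.7 + 0.4q → q* = 38.8444.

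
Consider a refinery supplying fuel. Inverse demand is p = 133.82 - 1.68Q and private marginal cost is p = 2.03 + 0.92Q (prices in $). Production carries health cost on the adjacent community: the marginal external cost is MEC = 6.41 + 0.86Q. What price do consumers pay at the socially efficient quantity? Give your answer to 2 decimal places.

Social marginal cost = private MC + MEC = 8.44 + 1.78Q.
Set SMC = demand: 8.44 + 1.78Q = 133.82 - 1.68Q → Q* = 36.2370.
Consumer price on the demand curve at Q*: 133.82 − 1.68×36.2370 = 72.9418.

P = $72.94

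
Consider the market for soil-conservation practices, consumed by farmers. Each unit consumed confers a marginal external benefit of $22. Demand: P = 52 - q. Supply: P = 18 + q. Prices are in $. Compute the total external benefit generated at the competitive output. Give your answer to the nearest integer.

Market equilibrium (private): 18 + q = 52 - q → q_m = 17.0000.
Total external benefit = MEB × q_m = 22 × 17.0000 = 374.0000.

$374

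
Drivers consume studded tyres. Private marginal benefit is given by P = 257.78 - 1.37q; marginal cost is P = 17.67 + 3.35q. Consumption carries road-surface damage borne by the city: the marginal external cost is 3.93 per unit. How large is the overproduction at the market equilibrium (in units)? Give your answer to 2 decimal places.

Market equilibrium (private): 17.67 + 3.35q = 257.78 - 1.37q → q_m = 50.8708.
Social marginal benefit = demand − MEC = 253.85 - 1.37q.
Set SMB = MC: 253.85 - 1.37q = 17.67 + 3.35q → q* = 50.0381.
Gap = |50.8708 − 50.0381| = 0.8327.

0.83 units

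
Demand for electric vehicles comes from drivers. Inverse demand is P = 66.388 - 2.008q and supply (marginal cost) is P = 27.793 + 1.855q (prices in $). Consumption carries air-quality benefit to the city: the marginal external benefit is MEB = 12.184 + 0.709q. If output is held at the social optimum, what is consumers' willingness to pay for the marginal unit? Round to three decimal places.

Social marginal benefit = demand + MEB = 78.572 - 1.299q.
Set SMB = MC: 78.572 - 1.299q = 27.793 + 1.855q → q* = 16.0999.
Consumer price on the demand curve at q*: 66.388 − 2.008×16.0999 = 34.0594.

P = $34.059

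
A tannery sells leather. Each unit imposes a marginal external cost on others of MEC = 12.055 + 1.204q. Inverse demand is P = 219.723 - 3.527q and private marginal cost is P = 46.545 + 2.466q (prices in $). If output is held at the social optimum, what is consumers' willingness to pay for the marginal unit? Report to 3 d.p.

P = $140.762

Social marginal cost = private MC + MEC = 58.600 + 3.670q.
Set SMC = demand: 58.600 + 3.670q = 219.723 - 3.527q → q* = 22.3875.
Consumer price on the demand curve at q*: 219.723 − 3.527×22.3875 = 140.7623.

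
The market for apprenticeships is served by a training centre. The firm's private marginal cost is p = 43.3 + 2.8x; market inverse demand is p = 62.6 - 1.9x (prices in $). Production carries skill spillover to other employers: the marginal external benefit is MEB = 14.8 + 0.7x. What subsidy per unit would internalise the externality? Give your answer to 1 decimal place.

subsidy = $20.8 per unit

Social marginal cost = private MC − MEB = 28.5 + 2.1x.
Set SMC = demand: 28.5 + 2.1x = 62.6 - 1.9x → x* = 8.5250.
The Pigouvian subsidy equals MEB at x*: 14.8 + 0.7×8.5250 = 20.7675.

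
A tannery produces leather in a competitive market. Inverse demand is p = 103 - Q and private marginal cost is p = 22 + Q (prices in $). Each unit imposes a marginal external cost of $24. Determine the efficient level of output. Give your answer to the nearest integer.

Q* = 29

Social marginal cost = private MC + MEC = 46 + Q.
Set SMC = demand: 46 + Q = 103 - Q → Q* = 28.5000.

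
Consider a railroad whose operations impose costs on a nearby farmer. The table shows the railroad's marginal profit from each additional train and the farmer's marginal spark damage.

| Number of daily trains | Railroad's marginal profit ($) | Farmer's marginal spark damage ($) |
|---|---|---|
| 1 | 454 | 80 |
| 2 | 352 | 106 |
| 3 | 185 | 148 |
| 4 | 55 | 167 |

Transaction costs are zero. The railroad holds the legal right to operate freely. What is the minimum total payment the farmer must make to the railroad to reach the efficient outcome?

$55

Left alone the railroad would choose level 4 (marginal profit stays positive).
Efficient level: k* = 3 (marginal profit ≥ marginal spark damage through 3).
The farmer must at least cover the railroad's forgone profit from cutting 4→3: 55 = 55.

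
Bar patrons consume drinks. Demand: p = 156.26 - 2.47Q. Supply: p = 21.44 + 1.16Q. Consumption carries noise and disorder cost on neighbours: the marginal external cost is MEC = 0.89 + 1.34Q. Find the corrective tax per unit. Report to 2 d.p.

Social marginal benefit = demand − MEC = 155.37 - 3.81Q.
Set SMB = MC: 155.37 - 3.81Q = 21.44 + 1.16Q → Q* = 26.9477.
The Pigouvian tax equals MEC at Q*: 0.89 + 1.34×26.9477 = 36.9999.

tax = 37.00 per unit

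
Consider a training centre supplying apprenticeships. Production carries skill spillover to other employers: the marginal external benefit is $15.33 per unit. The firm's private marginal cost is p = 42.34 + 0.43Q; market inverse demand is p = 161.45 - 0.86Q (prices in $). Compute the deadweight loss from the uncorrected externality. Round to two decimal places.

DWL = $91.09

Market equilibrium (private): 42.34 + 0.43Q = 161.45 - 0.86Q → Q_m = 92.3333.
Social marginal cost = private MC − MEB = 27.01 + 0.43Q.
Set SMC = demand: 27.01 + 0.43Q = 161.45 - 0.86Q → Q* = 104.2171.
Between Q* and Q_m the wedge demand − SMC runs linearly from 0 to MEB(Q_m), so the loss is a triangle.
DWL = ½ × 11.8838 × 15.3300 = 91.0893.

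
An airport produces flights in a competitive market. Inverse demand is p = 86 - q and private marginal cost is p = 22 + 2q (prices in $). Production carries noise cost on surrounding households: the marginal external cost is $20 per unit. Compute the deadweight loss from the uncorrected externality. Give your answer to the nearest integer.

Market equilibrium (private): 22 + 2q = 86 - q → q_m = 21.3333.
Social marginal cost = private MC + MEC = 42 + 2q.
Set SMC = demand: 42 + 2q = 86 - q → q* = 14.6667.
The loss is the area between SMC and demand from q* to q_m; with linear curves that's a triangle of height MEC(q_m).
DWL = ½ × 6.6666 × 20.0000 = 66.6660.

DWL = $67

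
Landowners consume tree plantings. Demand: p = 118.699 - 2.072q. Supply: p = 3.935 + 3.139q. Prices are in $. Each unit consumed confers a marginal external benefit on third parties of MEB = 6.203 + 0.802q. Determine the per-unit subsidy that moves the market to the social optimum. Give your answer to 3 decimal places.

Social marginal benefit = demand + MEB = 124.902 - 1.270q.
Set SMB = MC: 124.902 - 1.270q = 3.935 + 3.139q → q* = 27.4364.
The Pigouvian subsidy equals MEB at q*: 6.203 + 0.802×27.4364 = 28.2070.

subsidy = $28.207 per unit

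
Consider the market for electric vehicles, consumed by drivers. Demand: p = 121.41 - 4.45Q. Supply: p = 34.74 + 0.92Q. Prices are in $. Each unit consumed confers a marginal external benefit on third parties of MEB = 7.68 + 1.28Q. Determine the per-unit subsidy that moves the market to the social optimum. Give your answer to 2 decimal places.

Social marginal benefit = demand + MEB = 129.09 - 3.17Q.
Set SMB = MC: 129.09 - 3.17Q = 34.74 + 0.92Q → Q* = 23.0685.
The Pigouvian subsidy equals MEB at Q*: 7.68 + 1.28×23.0685 = 37.2077.

subsidy = $37.21 per unit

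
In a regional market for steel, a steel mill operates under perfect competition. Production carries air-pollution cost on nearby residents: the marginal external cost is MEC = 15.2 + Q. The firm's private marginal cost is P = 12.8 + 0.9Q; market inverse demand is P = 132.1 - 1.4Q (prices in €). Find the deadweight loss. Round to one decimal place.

DWL = €681.6

Market equilibrium (private): 12.8 + 0.9Q = 132.1 - 1.4Q → Q_m = 51.8696.
Social marginal cost = private MC + MEC = 28.0 + 1.9Q.
Set SMC = demand: 28.0 + 1.9Q = 132.1 - 1.4Q → Q* = 31.5455.
The welfare-loss triangle has base |Q_m − Q*| and height MEC(Q_m) (the vertical gap between SMC and demand is zero at Q* and MEC at Q_m).
DWL = ½ × 20.3241 × 67.0696 = 681.5646.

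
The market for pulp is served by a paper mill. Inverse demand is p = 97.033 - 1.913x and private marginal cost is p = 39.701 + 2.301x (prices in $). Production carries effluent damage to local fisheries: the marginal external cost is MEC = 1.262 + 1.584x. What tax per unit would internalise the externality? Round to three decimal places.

tax = $16.580 per unit

Social marginal cost = private MC + MEC = 40.963 + 3.885x.
Set SMC = demand: 40.963 + 3.885x = 97.033 - 1.913x → x* = 9.6706.
The Pigouvian tax equals MEC at x*: 1.262 + 1.584×9.6706 = 16.5802.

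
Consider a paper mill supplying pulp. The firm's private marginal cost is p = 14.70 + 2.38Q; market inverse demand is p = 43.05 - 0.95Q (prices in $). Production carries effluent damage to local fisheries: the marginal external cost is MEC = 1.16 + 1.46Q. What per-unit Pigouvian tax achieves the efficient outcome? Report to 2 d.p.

tax = $9.45 per unit

Social marginal cost = private MC + MEC = 15.86 + 3.84Q.
Set SMC = demand: 15.86 + 3.84Q = 43.05 - 0.95Q → Q* = 5.6764.
The Pigouvian tax equals MEC at Q*: 1.16 + 1.46×5.6764 = 9.4475.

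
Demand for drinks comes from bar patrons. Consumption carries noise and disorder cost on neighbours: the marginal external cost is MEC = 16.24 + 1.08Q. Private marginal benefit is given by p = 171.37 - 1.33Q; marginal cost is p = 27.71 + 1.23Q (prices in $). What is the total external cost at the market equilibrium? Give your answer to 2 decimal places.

$2611.88

Market equilibrium (private): 27.71 + 1.23Q = 171.37 - 1.33Q → Q_m = 56.1172.
Total external cost = ∫₀^{Q_m} (16.24 + 1.08Q) dQ = 16.24×56.1172 + ½×1.08×56.1172² = 2611.8790.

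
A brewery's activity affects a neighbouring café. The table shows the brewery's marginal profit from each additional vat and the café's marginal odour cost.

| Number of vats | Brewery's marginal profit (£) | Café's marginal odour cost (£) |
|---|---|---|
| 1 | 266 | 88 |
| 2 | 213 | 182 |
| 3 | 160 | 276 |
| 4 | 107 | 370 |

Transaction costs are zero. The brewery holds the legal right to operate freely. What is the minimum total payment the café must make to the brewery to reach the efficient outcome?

Left alone the brewery would choose level 4 (marginal profit stays positive).
Efficient level: k* = 2 (marginal profit ≥ marginal odour cost through 2).
The café must at least cover the brewery's forgone profit from cutting 4→2: 160 + 107 = 267.

£267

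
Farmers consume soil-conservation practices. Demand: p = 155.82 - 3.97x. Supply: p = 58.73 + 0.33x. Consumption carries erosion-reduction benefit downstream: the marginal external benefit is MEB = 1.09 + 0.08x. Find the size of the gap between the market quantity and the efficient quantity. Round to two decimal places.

Market equilibrium (private): 58.73 + 0.33x = 155.82 - 3.97x → x_m = 22.5791.
Social marginal benefit = demand + MEB = 156.91 - 3.89x.
Set SMB = MC: 156.91 - 3.89x = 58.73 + 0.33x → x* = 23.2654.
Gap = |22.5791 − 23.2654| = 0.6863.

0.69 units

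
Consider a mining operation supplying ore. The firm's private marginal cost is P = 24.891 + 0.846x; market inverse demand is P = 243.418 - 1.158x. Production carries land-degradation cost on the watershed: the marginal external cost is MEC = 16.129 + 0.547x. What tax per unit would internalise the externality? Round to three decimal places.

tax = 59.528 per unit

Social marginal cost = private MC + MEC = 41.020 + 1.393x.
Set SMC = demand: 41.020 + 1.393x = 243.418 - 1.158x → x* = 79.3407.
The Pigouvian tax equals MEC at x*: 16.129 + 0.547×79.3407 = 59.5284.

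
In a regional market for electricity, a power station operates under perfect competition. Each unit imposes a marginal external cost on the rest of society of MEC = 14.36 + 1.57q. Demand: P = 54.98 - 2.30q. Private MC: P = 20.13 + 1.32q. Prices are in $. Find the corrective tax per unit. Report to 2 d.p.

tax = $20.56 per unit

Social marginal cost = private MC + MEC = 34.49 + 2.89q.
Set SMC = demand: 34.49 + 2.89q = 54.98 - 2.30q → q* = 3.9480.
The Pigouvian tax equals MEC at q*: 14.36 + 1.57×3.9480 = 20.5584.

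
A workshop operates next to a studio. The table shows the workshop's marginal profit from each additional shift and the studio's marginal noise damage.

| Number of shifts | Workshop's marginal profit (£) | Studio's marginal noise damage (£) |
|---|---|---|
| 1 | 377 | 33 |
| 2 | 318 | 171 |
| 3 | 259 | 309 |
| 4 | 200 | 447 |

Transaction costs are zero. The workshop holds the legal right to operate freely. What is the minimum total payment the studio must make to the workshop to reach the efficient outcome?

Left alone the workshop would choose level 4 (marginal profit stays positive).
Efficient level: k* = 2 (marginal profit ≥ marginal noise damage through 2).
The studio must at least cover the workshop's forgone profit from cutting 4→2: 259 + 200 = 459.

£459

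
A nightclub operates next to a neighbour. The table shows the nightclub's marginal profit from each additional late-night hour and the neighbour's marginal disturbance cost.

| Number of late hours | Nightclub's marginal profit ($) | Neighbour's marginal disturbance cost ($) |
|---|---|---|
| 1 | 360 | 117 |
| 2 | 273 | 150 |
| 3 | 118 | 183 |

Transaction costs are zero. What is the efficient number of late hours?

Bargaining reaches the level where marginal profit last exceeds marginal disturbance cost.
That holds through level 2 (273 ≥ 150) but not at 3 (118 < 183).

2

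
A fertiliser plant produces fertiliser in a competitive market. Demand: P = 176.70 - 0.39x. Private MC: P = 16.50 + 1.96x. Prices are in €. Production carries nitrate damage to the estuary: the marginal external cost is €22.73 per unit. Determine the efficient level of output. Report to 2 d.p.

x* = 58.50

Social marginal cost = private MC + MEC = 39.23 + 1.96x.
Set SMC = demand: 39.23 + 1.96x = 176.70 - 0.39x → x* = 58.4979.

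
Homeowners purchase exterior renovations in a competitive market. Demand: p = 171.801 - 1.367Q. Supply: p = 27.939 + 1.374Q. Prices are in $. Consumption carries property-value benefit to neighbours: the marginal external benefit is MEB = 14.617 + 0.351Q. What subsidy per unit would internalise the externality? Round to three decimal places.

Social marginal benefit = demand + MEB = 186.418 - 1.016Q.
Set SMB = MC: 186.418 - 1.016Q = 27.939 + 1.374Q → Q* = 66.3092.
The Pigouvian subsidy equals MEB at Q*: 14.617 + 0.351×66.3092 = 37.8915.

subsidy = $37.892 per unit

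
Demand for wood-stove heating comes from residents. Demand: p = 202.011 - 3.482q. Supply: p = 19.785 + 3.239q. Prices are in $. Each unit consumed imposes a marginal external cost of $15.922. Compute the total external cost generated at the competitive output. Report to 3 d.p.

$431.692

Market equilibrium (private): 19.785 + 3.239q = 202.011 - 3.482q → q_m = 27.1129.
Total external cost = MEC × q_m = 15.922 × 27.1129 = 431.6916.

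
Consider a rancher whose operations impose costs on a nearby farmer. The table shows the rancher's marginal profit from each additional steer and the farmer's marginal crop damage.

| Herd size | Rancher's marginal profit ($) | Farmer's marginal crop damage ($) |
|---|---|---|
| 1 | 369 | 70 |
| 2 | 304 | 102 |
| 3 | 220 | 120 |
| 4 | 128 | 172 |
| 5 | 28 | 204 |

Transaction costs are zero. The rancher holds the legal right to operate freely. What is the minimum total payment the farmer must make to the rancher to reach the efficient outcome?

$156

Left alone the rancher would choose level 5 (marginal profit stays positive).
Efficient level: k* = 3 (marginal profit ≥ marginal crop damage through 3).
The farmer must at least cover the rancher's forgone profit from cutting 5→3: 128 + 28 = 156.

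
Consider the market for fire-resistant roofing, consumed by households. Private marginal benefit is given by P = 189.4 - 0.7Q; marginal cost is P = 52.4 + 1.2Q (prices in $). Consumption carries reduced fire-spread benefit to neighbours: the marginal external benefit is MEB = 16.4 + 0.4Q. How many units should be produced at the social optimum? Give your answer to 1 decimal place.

Social marginal benefit = demand + MEB = 205.8 - 0.3Q.
Set SMB = MC: 205.8 - 0.3Q = 52.4 + 1.2Q → Q* = 102.2667.

Q* = 102.3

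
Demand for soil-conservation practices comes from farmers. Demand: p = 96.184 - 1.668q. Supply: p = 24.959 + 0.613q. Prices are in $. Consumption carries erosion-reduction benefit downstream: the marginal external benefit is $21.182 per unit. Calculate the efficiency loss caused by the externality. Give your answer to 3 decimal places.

Market equilibrium (private): 24.959 + 0.613q = 96.184 - 1.668q → q_m = 31.2253.
Social marginal benefit = demand + MEB = 117.366 - 1.668q.
Set SMB = MC: 117.366 - 1.668q = 24.959 + 0.613q → q* = 40.5116.
Height of the DWL triangle at q_m is SMB(q_m) − MC(q_m) = MEB(q_m) = 21.1820.
DWL = ½ × 9.2863 × 21.1820 = 98.3512.

DWL = $98.351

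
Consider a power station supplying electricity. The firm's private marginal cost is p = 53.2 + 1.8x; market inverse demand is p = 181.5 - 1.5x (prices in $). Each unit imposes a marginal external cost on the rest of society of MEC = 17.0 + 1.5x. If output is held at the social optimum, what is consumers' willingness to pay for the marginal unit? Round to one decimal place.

Social marginal cost = private MC + MEC = 70.2 + 3.3x.
Set SMC = demand: 70.2 + 3.3x = 181.5 - 1.5x → x* = 23.1875.
Consumer price on the demand curve at x*: 181.5 − 1.5×23.1875 = 146.7188.

P = $146.7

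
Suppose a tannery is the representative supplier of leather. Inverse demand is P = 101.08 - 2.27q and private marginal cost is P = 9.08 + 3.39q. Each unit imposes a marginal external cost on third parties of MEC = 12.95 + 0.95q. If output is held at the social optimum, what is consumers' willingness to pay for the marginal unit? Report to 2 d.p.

Social marginal cost = private MC + MEC = 22.03 + 4.34q.
Set SMC = demand: 22.03 + 4.34q = 101.08 - 2.27q → q* = 11.9592.
Consumer price on the demand curve at q*: 101.08 − 2.27×11.9592 = 73.9326.

P = 73.93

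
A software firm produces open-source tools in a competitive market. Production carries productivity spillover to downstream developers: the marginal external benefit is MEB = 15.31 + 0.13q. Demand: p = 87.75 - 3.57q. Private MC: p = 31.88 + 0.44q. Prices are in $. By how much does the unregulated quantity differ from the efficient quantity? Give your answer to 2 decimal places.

4.41 units

Market equilibrium (private): 31.88 + 0.44q = 87.75 - 3.57q → q_m = 13.9327.
Social marginal cost = private MC − MEB = 16.57 + 0.31q.
Set SMC = demand: 16.57 + 0.31q = 87.75 - 3.57q → q* = 18.3454.
Gap = |13.9327 − 18.3454| = 4.4127.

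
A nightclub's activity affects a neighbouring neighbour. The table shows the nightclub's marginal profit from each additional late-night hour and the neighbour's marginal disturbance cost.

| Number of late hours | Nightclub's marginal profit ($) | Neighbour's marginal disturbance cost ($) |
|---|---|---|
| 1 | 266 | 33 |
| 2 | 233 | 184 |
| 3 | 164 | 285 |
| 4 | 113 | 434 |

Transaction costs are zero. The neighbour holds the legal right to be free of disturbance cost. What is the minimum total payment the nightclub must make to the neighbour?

$217

Efficient level: marginal profit ≥ marginal disturbance cost through level 2, so k* = 2.
With the neighbour holding the right, the nightclub must at least compensate total damage at k*: 33 + 184 = 217.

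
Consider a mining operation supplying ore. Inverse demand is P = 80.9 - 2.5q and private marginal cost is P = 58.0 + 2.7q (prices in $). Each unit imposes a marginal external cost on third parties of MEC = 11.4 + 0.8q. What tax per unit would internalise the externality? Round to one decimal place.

tax = $12.9 per unit

Social marginal cost = private MC + MEC = 69.4 + 3.5q.
Set SMC = demand: 69.4 + 3.5q = 80.9 - 2.5q → q* = 1.9167.
The Pigouvian tax equals MEC at q*: 11.4 + 0.8×1.9167 = 12.9334.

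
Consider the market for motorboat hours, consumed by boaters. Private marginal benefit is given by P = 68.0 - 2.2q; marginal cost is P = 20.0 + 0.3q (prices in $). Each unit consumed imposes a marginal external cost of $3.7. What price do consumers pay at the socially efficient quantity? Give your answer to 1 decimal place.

Social marginal benefit = demand − MEC = 64.3 - 2.2q.
Set SMB = MC: 64.3 - 2.2q = 20.0 + 0.3q → q* = 17.7200.
Consumer price on the demand curve at q*: 68.0 − 2.2×17.7200 = 29.0160.

P = $29.0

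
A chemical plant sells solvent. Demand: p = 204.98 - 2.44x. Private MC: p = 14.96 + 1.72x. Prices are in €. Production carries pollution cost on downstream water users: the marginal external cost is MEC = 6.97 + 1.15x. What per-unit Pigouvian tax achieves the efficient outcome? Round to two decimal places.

Social marginal cost = private MC + MEC = 21.93 + 2.87x.
Set SMC = demand: 21.93 + 2.87x = 204.98 - 2.44x → x* = 34.4727.
The Pigouvian tax equals MEC at x*: 6.97 + 1.15×34.4727 = 46.6136.

tax = €46.61 per unit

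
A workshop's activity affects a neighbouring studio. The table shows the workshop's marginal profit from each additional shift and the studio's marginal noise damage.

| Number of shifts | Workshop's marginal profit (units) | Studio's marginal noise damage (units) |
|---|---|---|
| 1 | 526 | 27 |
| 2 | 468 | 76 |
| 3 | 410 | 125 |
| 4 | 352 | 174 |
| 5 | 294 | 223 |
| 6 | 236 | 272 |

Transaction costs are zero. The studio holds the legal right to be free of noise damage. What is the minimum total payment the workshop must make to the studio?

Efficient level: marginal profit ≥ marginal noise damage through level 5, so k* = 5.
With the studio holding the right, the workshop must at least compensate total damage at k*: 27 + 76 + 125 + 174 + 223 = 625.

625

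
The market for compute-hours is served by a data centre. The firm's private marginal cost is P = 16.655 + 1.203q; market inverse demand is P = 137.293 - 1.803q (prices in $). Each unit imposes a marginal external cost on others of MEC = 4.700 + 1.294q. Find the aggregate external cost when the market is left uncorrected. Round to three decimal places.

Market equilibrium (private): 16.655 + 1.203q = 137.293 - 1.803q → q_m = 40.1324.
Total external cost = ∫₀^{q_m} (4.700 + 1.294q) dq = 4.700×40.1324 + ½×1.294×40.1324² = 1230.6866.

$1230.687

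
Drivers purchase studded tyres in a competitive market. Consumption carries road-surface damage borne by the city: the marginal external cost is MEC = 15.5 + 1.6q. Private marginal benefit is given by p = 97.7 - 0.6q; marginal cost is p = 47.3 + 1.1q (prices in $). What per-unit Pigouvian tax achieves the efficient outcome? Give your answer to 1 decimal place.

Social marginal benefit = demand − MEC = 82.2 - 2.2q.
Set SMB = MC: 82.2 - 2.2q = 47.3 + 1.1q → q* = 10.5758.
The Pigouvian tax equals MEC at q*: 15.5 + 1.6×10.5758 = 32.4213.

tax = $32.4 per unit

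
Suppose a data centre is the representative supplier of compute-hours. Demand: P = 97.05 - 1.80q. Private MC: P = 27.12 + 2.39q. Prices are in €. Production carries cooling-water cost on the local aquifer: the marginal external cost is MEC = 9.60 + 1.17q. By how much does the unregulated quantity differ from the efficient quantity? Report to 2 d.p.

5.43 units

Market equilibrium (private): 27.12 + 2.39q = 97.05 - 1.80q → q_m = 16.6897.
Social marginal cost = private MC + MEC = 36.72 + 3.56q.
Set SMC = demand: 36.72 + 3.56q = 97.05 - 1.80q → q* = 11.2556.
Gap = |16.6897 − 11.2556| = 5.4341.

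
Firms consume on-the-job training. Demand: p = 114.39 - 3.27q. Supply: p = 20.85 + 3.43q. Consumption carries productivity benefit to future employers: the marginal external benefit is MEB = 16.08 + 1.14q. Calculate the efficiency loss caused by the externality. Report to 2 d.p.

Market equilibrium (private): 20.85 + 3.43q = 114.39 - 3.27q → q_m = 13.9612.
Social marginal benefit = demand + MEB = 130.47 - 2.13q.
Set SMB = MC: 130.47 - 2.13q = 20.85 + 3.43q → q* = 19.7158.
The welfare-loss triangle has base |q_m − q*| and height MEB(q_m) (the vertical gap between SMB and MC is zero at q* and MEB at q_m).
DWL = ½ × 5.7546 × 31.9958 = 92.0615.

DWL = 92.06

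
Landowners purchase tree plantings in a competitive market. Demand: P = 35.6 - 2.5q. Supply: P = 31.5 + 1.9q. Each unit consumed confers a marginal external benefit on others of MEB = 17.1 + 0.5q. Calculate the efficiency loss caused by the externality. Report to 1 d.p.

DWL = 39.6

Market equilibrium (private): 31.5 + 1.9q = 35.6 - 2.5q → q_m = 0.9318.
Social marginal benefit = demand + MEB = 52.7 - 2.0q.
Set SMB = MC: 52.7 - 2.0q = 31.5 + 1.9q → q* = 5.4359.
Height of the DWL triangle at q_m is SMB(q_m) − MC(q_m) = MEB(q_m) = 17.5659.
DWL = ½ × 4.5041 × 17.5659 = 39.5593.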